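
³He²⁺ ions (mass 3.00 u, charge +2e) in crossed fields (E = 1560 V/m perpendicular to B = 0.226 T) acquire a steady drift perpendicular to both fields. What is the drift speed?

In crossed fields the guiding centre drifts at v_d = |E×B|/B² = E/B, independent of charge and mass.
v_d = 1560/0.226 = 6900 m/s.

v_d ≈ 6900 m/s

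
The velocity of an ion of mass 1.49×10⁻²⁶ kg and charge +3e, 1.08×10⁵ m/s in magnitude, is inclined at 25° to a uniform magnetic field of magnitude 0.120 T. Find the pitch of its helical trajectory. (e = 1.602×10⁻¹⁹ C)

p ≈ 0.159 m

v∥ = v cosθ = 1.08×10⁵·cos25° ≈ 9.788×10⁴ m/s.
T = 2πm/(|q|B) = 2π(1.49×10⁻²⁶)/((4.806×10⁻¹⁹)(0.120)) ≈ 1.623×10⁻⁶ s.
pitch = v∥ T = (9.788×10⁴)(1.623×10⁻⁶) ≈ 0.159 m.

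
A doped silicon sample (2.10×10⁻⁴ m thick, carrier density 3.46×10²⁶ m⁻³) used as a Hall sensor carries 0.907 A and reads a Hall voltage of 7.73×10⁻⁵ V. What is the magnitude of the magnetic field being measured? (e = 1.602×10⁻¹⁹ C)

B ≈ 0.992 T

From V_H = IB/(n e t), B = V_H n e t / I.
B = (7.73×10⁻⁵)(3.46×10²⁶)(1.602×10⁻¹⁹)(2.10×10⁻⁴)/0.907 ≈ 0.992 T.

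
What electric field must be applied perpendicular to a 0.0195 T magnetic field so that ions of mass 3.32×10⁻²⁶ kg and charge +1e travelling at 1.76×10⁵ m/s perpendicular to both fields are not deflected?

E = 3430 V/m

For straight-line motion qE = qvB, so E = vB.
E = 1.76×10⁵ × 0.0195 = 3430 V/m.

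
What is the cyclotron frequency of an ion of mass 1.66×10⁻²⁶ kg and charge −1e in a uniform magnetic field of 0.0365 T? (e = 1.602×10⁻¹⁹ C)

f = |q|B/(2πm).
f = (1.602×10⁻¹⁹)(0.0365)/(2π·1.66×10⁻²⁶) ≈ 5.61×10⁴ Hz.

f ≈ 5.61×10⁴ Hz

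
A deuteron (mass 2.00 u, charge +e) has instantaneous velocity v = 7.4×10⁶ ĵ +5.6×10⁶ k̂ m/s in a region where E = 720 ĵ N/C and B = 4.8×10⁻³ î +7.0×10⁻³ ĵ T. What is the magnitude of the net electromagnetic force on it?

|F| ≈ 9.56×10⁻¹⁵ N

v×B = (-3.92×10⁴, 2.69×10⁴, -3.55×10⁴) N/C.
E + v×B = (-3.92×10⁴, 2.76×10⁴, -3.55×10⁴) N/C.
F = q(E + v×B) = (1.602×10⁻¹⁹ C)·(-3.92×10⁴, 2.76×10⁴, -3.55×10⁴) = (-6.28×10⁻¹⁵, 4.42×10⁻¹⁵, -5.69×10⁻¹⁵) N.
|F| = 9.56×10⁻¹⁵ N.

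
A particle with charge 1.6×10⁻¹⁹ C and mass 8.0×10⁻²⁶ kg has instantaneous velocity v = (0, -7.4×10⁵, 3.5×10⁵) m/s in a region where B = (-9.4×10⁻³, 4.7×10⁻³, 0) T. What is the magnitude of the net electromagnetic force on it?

v×B = (-1640, -3290, -6960) N/C.
F = q v×B = (1.6×10⁻¹⁹ C)·(-1640, -3290, -6960) = (-2.63×10⁻¹⁶, -5.26×10⁻¹⁶, -1.11×10⁻¹⁵) N.
|F| = 1.26×10⁻¹⁵ N.

|F| ≈ 1.26×10⁻¹⁵ N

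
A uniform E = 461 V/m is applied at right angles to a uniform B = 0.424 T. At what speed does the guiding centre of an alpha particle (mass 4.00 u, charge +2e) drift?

v_d ≈ 1090 m/s

The steady drift has the magnetic force balancing the electric force, so v_d = E/B.
v_d = 461/0.424 = 1090 m/s.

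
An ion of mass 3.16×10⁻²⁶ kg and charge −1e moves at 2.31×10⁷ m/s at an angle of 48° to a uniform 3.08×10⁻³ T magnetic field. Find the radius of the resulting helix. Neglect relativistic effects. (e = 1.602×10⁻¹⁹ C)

r ≈ 1100 m

v⊥ = v sinθ = 2.31×10⁷·sin48° ≈ 1.717×10⁷ m/s.
r = m v⊥/(|q|B) = (3.16×10⁻²⁶)(1.717×10⁷)/((1.602×10⁻¹⁹)(3.08×10⁻³)) ≈ 1100 m.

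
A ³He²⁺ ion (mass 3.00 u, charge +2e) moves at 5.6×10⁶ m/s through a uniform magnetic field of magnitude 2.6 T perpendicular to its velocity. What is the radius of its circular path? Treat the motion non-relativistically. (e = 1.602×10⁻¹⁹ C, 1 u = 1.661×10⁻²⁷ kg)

The magnetic force provides the centripetal force: |q|vB = mv²/r.
r = mv/(|q|B) = (4.983×10⁻²⁷)(5.6×10⁶)/((3.204×10⁻¹⁹)(2.6)) ≈ 0.033 m.

r ≈ 0.033 m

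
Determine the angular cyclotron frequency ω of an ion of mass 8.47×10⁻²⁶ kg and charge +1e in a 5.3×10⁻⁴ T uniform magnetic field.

ω ≈ 1000 rad/s

ω = |q|B/m.
ω = (1.602×10⁻¹⁹)(5.3×10⁻⁴)/8.47×10⁻²⁶ ≈ 1000 rad/s.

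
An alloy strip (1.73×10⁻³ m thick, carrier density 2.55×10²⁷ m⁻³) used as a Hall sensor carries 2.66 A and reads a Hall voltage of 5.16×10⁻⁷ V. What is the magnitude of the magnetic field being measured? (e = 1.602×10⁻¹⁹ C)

B ≈ 0.137 T

From V_H = IB/(n e t), B = V_H n e t / I.
B = (5.16×10⁻⁷)(2.55×10²⁷)(1.602×10⁻¹⁹)(1.73×10⁻³)/2.66 ≈ 0.137 T.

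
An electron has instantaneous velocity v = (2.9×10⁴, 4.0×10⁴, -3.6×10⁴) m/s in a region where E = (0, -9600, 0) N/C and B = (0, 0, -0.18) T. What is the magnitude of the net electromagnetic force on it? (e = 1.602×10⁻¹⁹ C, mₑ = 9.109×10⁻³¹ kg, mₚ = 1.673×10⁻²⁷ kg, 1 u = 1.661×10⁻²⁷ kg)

|F| ≈ 1.35×10⁻¹⁵ N

v×B = (-7200, 5220, 0) N/C.
E + v×B = (-7200, -4380, 0) N/C.
F = q(E + v×B) = (−1.602×10⁻¹⁹ C)·(-7200, -4380, 0) = (1.15×10⁻¹⁵, 7.02×10⁻¹⁶, 0) N.
|F| = 1.35×10⁻¹⁵ N.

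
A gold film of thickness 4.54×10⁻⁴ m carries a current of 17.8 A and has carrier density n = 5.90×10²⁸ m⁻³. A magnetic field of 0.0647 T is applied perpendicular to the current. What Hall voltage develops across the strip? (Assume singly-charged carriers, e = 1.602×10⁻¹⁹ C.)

V_H ≈ 2.68×10⁻⁷ V

V_H = IB/(n e t).
V_H = (17.8)(0.0647)/((5.90×10²⁸)(1.602×10⁻¹⁹)(4.54×10⁻⁴)) ≈ 2.68×10⁻⁷ V.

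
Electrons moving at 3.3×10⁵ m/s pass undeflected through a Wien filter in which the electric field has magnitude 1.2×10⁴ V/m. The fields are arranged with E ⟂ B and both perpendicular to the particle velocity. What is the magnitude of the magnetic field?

B = 0.036 T

Balance of forces in the selector: qE = qvB ⇒ B = E/v.
B = 1.2×10⁴/3.3×10⁵ = 0.036 T.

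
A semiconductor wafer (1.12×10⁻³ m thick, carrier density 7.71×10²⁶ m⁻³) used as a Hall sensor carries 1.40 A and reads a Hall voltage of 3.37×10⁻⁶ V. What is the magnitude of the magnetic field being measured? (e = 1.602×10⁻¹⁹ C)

From V_H = IB/(n e t), B = V_H n e t / I.
B = (3.37×10⁻⁶)(7.71×10²⁶)(1.602×10⁻¹⁹)(1.12×10⁻³)/1.40 ≈ 0.333 T.

B ≈ 0.333 T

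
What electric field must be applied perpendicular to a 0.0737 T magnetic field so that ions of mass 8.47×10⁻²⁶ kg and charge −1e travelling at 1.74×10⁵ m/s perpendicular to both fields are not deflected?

For straight-line motion qE = qvB, so E = vB.
E = 1.74×10⁵ × 0.0737 = 1.28×10⁴ V/m.

E = 1.28×10⁴ V/m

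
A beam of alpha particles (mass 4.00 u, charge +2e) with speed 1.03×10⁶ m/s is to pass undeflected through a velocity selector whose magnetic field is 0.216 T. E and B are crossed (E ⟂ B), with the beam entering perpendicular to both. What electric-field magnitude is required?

For straight-line motion qE = qvB, so E = vB.
E = 1.03×10⁶ × 0.216 = 2.22×10⁵ V/m.

E = 2.22×10⁵ V/m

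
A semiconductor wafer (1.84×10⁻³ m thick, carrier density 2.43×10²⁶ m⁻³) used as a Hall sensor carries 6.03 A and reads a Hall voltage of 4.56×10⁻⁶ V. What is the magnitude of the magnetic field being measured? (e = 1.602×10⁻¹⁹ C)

B ≈ 0.0542 T

From V_H = IB/(n e t), B = V_H n e t / I.
B = (4.56×10⁻⁶)(2.43×10²⁶)(1.602×10⁻¹⁹)(1.84×10⁻³)/6.03 ≈ 0.0542 T.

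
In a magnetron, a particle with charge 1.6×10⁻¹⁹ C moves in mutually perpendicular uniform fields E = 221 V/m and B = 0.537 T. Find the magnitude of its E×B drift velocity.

v_d ≈ 412 m/s

In crossed fields the guiding centre drifts at v_d = |E×B|/B² = E/B, independent of charge and mass.
v_d = 221/0.537 = 412 m/s.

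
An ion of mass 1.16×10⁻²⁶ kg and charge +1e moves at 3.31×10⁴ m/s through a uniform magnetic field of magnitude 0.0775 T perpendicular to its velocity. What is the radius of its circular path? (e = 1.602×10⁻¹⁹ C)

r ≈ 0.0309 m

The magnetic force provides the centripetal force: |q|vB = mv²/r.
r = mv/(|q|B) = (1.16×10⁻²⁶)(3.31×10⁴)/((1.602×10⁻¹⁹)(0.0775)) ≈ 0.0309 m.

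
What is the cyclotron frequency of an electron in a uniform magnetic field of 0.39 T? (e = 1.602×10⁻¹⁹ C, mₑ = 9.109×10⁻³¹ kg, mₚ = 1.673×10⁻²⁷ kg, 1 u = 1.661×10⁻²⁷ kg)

f ≈ 1.1×10¹⁰ Hz

f = |q|B/(2πm).
f = (1.602×10⁻¹⁹)(0.39)/(2π·9.109×10⁻³¹) ≈ 1.1×10¹⁰ Hz.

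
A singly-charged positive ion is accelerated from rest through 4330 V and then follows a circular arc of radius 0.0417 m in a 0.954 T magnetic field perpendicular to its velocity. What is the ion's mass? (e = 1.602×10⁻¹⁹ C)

m ≈ 2.93×10⁻²⁶ kg

Combine |q|V = ½mv² and r = mv/(|q|B): eliminate v to get m = qB²r²/(2V).
m = (1.602×10⁻¹⁹)(0.954)²(0.0417)²/(2·4330) ≈ 2.93×10⁻²⁶ kg.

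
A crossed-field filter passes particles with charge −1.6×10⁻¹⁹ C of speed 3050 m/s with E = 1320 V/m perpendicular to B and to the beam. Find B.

B = 0.433 T

Balance of forces in the selector: qE = qvB ⇒ B = E/v.
B = 1320/3050 = 0.433 T.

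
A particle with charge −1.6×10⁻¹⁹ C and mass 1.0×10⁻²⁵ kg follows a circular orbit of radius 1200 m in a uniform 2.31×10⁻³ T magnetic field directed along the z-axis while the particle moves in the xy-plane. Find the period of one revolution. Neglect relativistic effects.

T ≈ 1.70×10⁻³ s

The cyclotron period depends only on m, q, B: T = 2πm/(|q|B).
T = 2π(1.0×10⁻²⁵)/((1.6×10⁻¹⁹)(2.31×10⁻³)) ≈ 1.70×10⁻³ s.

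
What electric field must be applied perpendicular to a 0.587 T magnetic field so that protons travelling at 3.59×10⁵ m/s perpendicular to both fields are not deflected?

For straight-line motion qE = qvB, so E = vB.
E = 3.59×10⁵ × 0.587 = 2.11×10⁵ V/m.

E = 2.11×10⁵ V/m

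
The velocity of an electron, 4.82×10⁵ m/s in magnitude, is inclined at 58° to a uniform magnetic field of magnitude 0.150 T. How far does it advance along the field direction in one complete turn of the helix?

p ≈ 6.08×10⁻⁵ m

v∥ = v cosθ = 4.82×10⁵·cos58° ≈ 2.554×10⁵ m/s.
T = 2πm/(|q|B) = 2π(9.109×10⁻³¹)/((1.602×10⁻¹⁹)(0.150)) ≈ 2.382×10⁻¹⁰ s.
pitch = v∥ T = (2.554×10⁵)(2.382×10⁻¹⁰) ≈ 6.08×10⁻⁵ m.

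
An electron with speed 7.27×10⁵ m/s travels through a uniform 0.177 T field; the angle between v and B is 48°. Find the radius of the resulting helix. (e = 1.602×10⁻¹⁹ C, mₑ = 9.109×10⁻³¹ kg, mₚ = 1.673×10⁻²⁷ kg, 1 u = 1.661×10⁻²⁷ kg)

v⊥ = v sinθ = 7.27×10⁵·sin48° ≈ 5.403×10⁵ m/s.
r = m v⊥/(|q|B) = (9.109×10⁻³¹)(5.403×10⁵)/((1.602×10⁻¹⁹)(0.177)) ≈ 1.74×10⁻⁵ m.

r ≈ 1.74×10⁻⁵ m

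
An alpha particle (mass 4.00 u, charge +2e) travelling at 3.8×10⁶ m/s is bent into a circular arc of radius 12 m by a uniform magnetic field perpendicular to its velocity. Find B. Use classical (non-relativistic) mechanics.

From |q|vB = mv²/r, B = mv/(|q|r).
B = (6.644×10⁻²⁷)(3.8×10⁶)/((3.204×10⁻¹⁹)(12)) ≈ 6.6×10⁻³ T.

B ≈ 6.6×10⁻³ T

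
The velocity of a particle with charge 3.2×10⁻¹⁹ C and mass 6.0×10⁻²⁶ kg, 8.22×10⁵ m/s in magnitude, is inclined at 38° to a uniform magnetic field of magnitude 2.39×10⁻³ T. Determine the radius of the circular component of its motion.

r ≈ 39.7 m

v⊥ = v sinθ = 8.22×10⁵·sin38° ≈ 5.061×10⁵ m/s.
r = m v⊥/(|q|B) = (6.0×10⁻²⁶)(5.061×10⁵)/((3.2×10⁻¹⁹)(2.39×10⁻³)) ≈ 39.7 m.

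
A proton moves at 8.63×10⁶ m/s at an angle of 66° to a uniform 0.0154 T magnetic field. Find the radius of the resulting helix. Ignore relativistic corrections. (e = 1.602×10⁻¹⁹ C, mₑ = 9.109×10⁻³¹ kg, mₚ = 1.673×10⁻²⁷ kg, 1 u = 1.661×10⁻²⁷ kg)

v⊥ = v sinθ = 8.63×10⁶·sin66° ≈ 7.884×10⁶ m/s.
r = m v⊥/(|q|B) = (1.673×10⁻²⁷)(7.884×10⁶)/((1.602×10⁻¹⁹)(0.0154)) ≈ 5.35 m.

r ≈ 5.35 m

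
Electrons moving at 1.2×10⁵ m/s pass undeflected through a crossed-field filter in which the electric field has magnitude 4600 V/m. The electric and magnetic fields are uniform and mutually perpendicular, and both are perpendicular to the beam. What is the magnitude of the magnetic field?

Balance of forces in the selector: qE = qvB ⇒ B = E/v.
B = 4600/1.2×10⁵ = 0.038 T.

B = 0.038 T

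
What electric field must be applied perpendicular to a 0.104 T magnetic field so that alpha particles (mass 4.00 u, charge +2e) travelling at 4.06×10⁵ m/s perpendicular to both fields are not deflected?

E = 4.22×10⁴ V/m

For straight-line motion qE = qvB, so E = vB.
E = 4.06×10⁵ × 0.104 = 4.22×10⁴ V/m.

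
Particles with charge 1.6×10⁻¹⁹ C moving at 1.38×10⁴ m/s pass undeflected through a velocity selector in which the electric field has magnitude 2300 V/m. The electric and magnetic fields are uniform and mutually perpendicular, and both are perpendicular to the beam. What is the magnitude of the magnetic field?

B = 0.167 T

Balance of forces in the selector: qE = qvB ⇒ B = E/v.
B = 2300/1.38×10⁴ = 0.167 T.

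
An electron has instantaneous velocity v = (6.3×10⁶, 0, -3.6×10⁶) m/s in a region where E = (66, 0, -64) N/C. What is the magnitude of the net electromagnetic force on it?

|F| ≈ 1.47×10⁻¹⁷ N

Only an electric field acts, so F = qE = (−1.602×10⁻¹⁹ C)·(66.0, 0, -64.0) = (-1.06×10⁻¹⁷, 0, 1.03×10⁻¹⁷) N.
|F| = 1.47×10⁻¹⁷ N.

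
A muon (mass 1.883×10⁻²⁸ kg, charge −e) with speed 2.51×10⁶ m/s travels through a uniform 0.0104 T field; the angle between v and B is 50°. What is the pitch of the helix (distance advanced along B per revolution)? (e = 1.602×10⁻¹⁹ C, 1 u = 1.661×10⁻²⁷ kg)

p ≈ 1.15 m

v∥ = v cosθ = 2.51×10⁶·cos50° ≈ 1.613×10⁶ m/s.
T = 2πm/(|q|B) = 2π(1.883×10⁻²⁸)/((1.602×10⁻¹⁹)(0.0104)) ≈ 7.101×10⁻⁷ s.
pitch = v∥ T = (1.613×10⁶)(7.101×10⁻⁷) ≈ 1.15 m.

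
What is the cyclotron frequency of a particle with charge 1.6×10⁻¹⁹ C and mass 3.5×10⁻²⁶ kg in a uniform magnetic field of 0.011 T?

f ≈ 8000 Hz

f = |q|B/(2πm).
f = (1.6×10⁻¹⁹)(0.011)/(2π·3.5×10⁻²⁶) ≈ 8000 Hz.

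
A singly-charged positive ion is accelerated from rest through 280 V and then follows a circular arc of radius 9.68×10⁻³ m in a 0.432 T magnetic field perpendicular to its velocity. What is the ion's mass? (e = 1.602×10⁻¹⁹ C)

Combine |q|V = ½mv² and r = mv/(|q|B): eliminate v to get m = qB²r²/(2V).
m = (1.602×10⁻¹⁹)(0.432)²(9.68×10⁻³)²/(2·280) ≈ 5.00×10⁻²⁷ kg.

m ≈ 5.00×10⁻²⁷ kg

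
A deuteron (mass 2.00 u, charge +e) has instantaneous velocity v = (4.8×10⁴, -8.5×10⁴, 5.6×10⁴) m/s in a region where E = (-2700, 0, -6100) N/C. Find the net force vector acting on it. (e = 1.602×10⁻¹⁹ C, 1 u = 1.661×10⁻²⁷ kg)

F ≈ (-4.33×10⁻¹⁶, 0, -9.77×10⁻¹⁶) N

Only an electric field acts, so F = qE = (1.602×10⁻¹⁹ C)·(-2700, 0, -6100) = (-4.33×10⁻¹⁶, 0, -9.77×10⁻¹⁶) N.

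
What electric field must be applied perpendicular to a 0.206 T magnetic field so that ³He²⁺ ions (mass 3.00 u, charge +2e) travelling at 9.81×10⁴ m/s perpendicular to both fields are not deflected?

For straight-line motion qE = qvB, so E = vB.
E = 9.81×10⁴ × 0.206 = 2.02×10⁴ V/m.

E = 2.02×10⁴ V/m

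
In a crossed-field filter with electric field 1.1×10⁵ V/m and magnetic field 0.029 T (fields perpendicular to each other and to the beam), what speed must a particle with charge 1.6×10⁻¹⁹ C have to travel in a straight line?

v = 3.8×10⁶ m/s

For undeflected motion the electric and magnetic forces balance: qE = qvB.
v = E/B = 1.1×10⁵/0.029 = 3.8×10⁶ m/s.
The result is independent of the particle's charge and mass.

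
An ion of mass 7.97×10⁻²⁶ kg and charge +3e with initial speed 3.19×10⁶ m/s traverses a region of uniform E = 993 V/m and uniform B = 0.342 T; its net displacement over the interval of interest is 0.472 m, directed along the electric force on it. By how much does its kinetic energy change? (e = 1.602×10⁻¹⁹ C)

ΔKE ≈ 2.25×10⁻¹⁶ J

The magnetic force is always ⟂ v and does no work; only the electric force changes KE.
ΔKE = F_E · d = |q|E d = (4.806×10⁻¹⁹)(993)(0.472) ≈ 2.25×10⁻¹⁶ J.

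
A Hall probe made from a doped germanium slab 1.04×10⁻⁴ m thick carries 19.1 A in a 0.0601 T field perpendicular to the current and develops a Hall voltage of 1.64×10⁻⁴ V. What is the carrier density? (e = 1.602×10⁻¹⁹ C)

From V_H = IB/(n e t), n = IB/(V_H e t).
n = (19.1)(0.0601)/((1.64×10⁻⁴)(1.602×10⁻¹⁹)(1.04×10⁻⁴)) ≈ 4.20×10²⁶ m⁻³.

n ≈ 4.20×10²⁶ m⁻³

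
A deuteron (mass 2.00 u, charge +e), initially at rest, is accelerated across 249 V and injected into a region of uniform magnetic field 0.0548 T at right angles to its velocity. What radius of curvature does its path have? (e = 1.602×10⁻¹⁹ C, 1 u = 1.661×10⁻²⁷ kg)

r ≈ 0.0586 m

Acceleration: |q|V = ½mv² ⇒ v = √(2|q|V/m) = √(2·1.602×10⁻¹⁹·249/3.322×10⁻²⁷) ≈ 1.550×10⁵ m/s.
In the field: r = mv/(|q|B) = (3.322×10⁻²⁷)(1.550×10⁵)/((1.602×10⁻¹⁹)(0.0548)) ≈ 0.0586 m.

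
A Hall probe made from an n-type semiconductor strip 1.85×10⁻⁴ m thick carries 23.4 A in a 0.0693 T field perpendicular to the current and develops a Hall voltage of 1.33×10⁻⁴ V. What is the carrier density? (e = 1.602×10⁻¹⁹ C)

From V_H = IB/(n e t), n = IB/(V_H e t).
n = (23.4)(0.0693)/((1.33×10⁻⁴)(1.602×10⁻¹⁹)(1.85×10⁻⁴)) ≈ 4.11×10²⁶ m⁻³.

n ≈ 4.11×10²⁶ m⁻³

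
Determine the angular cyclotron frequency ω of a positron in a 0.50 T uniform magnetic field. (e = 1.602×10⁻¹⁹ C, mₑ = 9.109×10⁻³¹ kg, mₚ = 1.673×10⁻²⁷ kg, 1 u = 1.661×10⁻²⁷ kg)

ω = |q|B/m.
ω = (1.602×10⁻¹⁹)(0.50)/9.109×10⁻³¹ ≈ 8.8×10¹⁰ rad/s.

ω ≈ 8.8×10¹⁰ rad/s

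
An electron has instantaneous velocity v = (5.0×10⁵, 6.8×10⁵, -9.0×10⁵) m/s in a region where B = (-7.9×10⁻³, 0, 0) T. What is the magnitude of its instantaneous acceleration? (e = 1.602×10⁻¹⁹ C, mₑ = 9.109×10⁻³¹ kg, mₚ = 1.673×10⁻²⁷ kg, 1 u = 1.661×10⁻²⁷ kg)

v×B = (0, 7110, 5370) N/C.
F = q v×B = (−1.602×10⁻¹⁹ C)·(0, 7110, 5370) = (0, -1.14×10⁻¹⁵, -8.61×10⁻¹⁶) N.
|a| = |F|/m = 1.428×10⁻¹⁵/9.109×10⁻³¹ ≈ 1.57×10¹⁵ m/s².

|a| ≈ 1.57×10¹⁵ m/s²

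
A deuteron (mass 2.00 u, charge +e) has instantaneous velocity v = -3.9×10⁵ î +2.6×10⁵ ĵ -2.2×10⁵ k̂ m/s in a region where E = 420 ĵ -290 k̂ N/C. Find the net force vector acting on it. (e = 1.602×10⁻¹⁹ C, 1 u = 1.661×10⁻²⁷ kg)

Only an electric field acts, so F = qE = (1.602×10⁻¹⁹ C)·(0, 420, -290) = (0, 6.73×10⁻¹⁷, -4.65×10⁻¹⁷) N.

F ≈ (0, 6.73×10⁻¹⁷, -4.65×10⁻¹⁷) N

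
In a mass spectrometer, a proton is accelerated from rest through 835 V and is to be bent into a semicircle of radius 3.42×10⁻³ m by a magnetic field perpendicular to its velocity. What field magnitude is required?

B ≈ 1.22 T

v = √(2|q|V/m) = √(2·1.602×10⁻¹⁹·835/1.673×10⁻²⁷) ≈ 3.999×10⁵ m/s.
B = mv/(|q|r) = (1.673×10⁻²⁷)(3.999×10⁵)/((1.602×10⁻¹⁹)(3.42×10⁻³)) ≈ 1.22 T.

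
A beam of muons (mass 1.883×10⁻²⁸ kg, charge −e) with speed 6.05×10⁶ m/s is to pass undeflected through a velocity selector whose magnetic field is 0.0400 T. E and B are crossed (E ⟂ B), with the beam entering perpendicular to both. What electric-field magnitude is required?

For straight-line motion qE = qvB, so E = vB.
E = 6.05×10⁶ × 0.0400 = 2.42×10⁵ V/m.

E = 2.42×10⁵ V/m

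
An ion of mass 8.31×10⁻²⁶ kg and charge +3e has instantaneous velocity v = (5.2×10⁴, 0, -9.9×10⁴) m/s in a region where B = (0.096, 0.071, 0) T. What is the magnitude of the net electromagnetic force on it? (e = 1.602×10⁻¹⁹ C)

v×B = (7030, -9500, 3690) N/C.
F = q v×B = (4.806×10⁻¹⁹ C)·(7030, -9500, 3690) = (3.38×10⁻¹⁵, -4.57×10⁻¹⁵, 1.77×10⁻¹⁵) N.
|F| = 5.95×10⁻¹⁵ N.

|F| ≈ 5.95×10⁻¹⁵ N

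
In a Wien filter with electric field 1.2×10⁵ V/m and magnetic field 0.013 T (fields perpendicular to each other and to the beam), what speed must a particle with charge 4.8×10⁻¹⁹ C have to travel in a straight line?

v = 9.2×10⁶ m/s

Zero net Lorentz force requires |qE| = |q v×B|, i.e. E = vB.
v = E/B = 1.2×10⁵/0.013 = 9.2×10⁶ m/s.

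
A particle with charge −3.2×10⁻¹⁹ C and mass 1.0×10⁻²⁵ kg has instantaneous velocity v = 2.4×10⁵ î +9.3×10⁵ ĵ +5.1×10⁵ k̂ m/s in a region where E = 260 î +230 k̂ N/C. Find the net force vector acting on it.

F ≈ (-8.32×10⁻¹⁷, 0, -7.36×10⁻¹⁷) N

Only an electric field acts, so F = qE = (−3.2×10⁻¹⁹ C)·(260, 0, 230) = (-8.32×10⁻¹⁷, 0, -7.36×10⁻¹⁷) N.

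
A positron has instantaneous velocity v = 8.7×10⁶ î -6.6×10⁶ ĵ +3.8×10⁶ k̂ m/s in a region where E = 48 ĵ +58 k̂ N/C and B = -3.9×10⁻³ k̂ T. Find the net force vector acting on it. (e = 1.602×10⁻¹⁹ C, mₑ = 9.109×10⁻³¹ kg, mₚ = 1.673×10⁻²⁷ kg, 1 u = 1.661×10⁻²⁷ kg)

F ≈ (4.12×10⁻¹⁵, 5.44×10⁻¹⁵, 9.29×10⁻¹⁸) N

v×B = (2.57×10⁴, 3.39×10⁴, 0) N/C.
E + v×B = (2.57×10⁴, 3.40×10⁴, 58.0) N/C.
F = q(E + v×B) = (1.602×10⁻¹⁹ C)·(2.57×10⁴, 3.40×10⁴, 58.0) = (4.12×10⁻¹⁵, 5.44×10⁻¹⁵, 9.29×10⁻¹⁸) N.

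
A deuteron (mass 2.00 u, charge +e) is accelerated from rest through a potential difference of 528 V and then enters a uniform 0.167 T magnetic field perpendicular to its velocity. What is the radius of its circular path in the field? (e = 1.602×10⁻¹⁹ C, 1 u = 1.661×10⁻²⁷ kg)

r ≈ 0.0280 m

Acceleration: |q|V = ½mv² ⇒ v = √(2|q|V/m) = √(2·1.602×10⁻¹⁹·528/3.322×10⁻²⁷) ≈ 2.257×10⁵ m/s.
In the field: r = mv/(|q|B) = (3.322×10⁻²⁷)(2.257×10⁵)/((1.602×10⁻¹⁹)(0.167)) ≈ 0.0280 m.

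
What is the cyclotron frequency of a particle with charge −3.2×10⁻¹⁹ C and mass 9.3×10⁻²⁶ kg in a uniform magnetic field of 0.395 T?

f ≈ 2.16×10⁵ Hz

f = |q|B/(2πm).
f = (3.2×10⁻¹⁹)(0.395)/(2π·9.3×10⁻²⁶) ≈ 2.16×10⁵ Hz.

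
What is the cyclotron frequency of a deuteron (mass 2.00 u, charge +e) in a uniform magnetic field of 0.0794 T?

f ≈ 6.09×10⁵ Hz

f = |q|B/(2πm).
f = (1.602×10⁻¹⁹)(0.0794)/(2π·3.322×10⁻²⁷) ≈ 6.09×10⁵ Hz.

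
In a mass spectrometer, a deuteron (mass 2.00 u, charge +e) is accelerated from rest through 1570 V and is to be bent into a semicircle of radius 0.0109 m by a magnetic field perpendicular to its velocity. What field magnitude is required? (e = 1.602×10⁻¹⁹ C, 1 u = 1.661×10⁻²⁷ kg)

B ≈ 0.740 T

v = √(2|q|V/m) = √(2·1.602×10⁻¹⁹·1570/3.322×10⁻²⁷) ≈ 3.891×10⁵ m/s.
B = mv/(|q|r) = (3.322×10⁻²⁷)(3.891×10⁵)/((1.602×10⁻¹⁹)(0.0109)) ≈ 0.740 T.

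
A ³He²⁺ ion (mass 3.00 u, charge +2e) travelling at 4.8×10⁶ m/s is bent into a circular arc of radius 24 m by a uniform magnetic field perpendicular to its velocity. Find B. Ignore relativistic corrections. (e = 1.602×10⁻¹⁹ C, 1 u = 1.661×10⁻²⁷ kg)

B ≈ 3.1×10⁻³ T

From |q|vB = mv²/r, B = mv/(|q|r).
B = (4.983×10⁻²⁷)(4.8×10⁶)/((3.204×10⁻¹⁹)(24)) ≈ 3.1×10⁻³ T.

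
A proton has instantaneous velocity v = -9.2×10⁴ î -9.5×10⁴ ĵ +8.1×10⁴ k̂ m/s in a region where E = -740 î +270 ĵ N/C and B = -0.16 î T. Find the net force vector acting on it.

F ≈ (-1.19×10⁻¹⁶, -2.03×10⁻¹⁵, -2.44×10⁻¹⁵) N

v×B = (0, -1.30×10⁴, -1.52×10⁴) N/C.
E + v×B = (-740, -1.27×10⁴, -1.52×10⁴) N/C.
F = q(E + v×B) = (1.602×10⁻¹⁹ C)·(-740, -1.27×10⁴, -1.52×10⁴) = (-1.19×10⁻¹⁶, -2.03×10⁻¹⁵, -2.44×10⁻¹⁵) N.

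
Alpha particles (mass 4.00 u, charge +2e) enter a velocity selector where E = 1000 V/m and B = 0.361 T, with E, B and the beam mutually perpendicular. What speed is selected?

Zero net Lorentz force requires |qE| = |q v×B|, i.e. E = vB.
v = E/B = 1000/0.361 = 2770 m/s.

v = 2770 m/s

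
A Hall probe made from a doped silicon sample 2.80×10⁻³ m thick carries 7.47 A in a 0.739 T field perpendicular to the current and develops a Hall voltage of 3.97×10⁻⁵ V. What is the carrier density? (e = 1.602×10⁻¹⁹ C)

n ≈ 3.10×10²⁶ m⁻³

From V_H = IB/(n e t), n = IB/(V_H e t).
n = (7.47)(0.739)/((3.97×10⁻⁵)(1.602×10⁻¹⁹)(2.80×10⁻³)) ≈ 3.10×10²⁶ m⁻³.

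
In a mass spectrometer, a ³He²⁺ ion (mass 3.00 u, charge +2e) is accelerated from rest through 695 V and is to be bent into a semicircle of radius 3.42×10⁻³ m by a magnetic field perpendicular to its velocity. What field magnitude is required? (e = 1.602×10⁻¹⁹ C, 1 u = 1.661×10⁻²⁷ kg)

v = √(2|q|V/m) = √(2·3.204×10⁻¹⁹·695/4.983×10⁻²⁷) ≈ 2.990×10⁵ m/s.
B = mv/(|q|r) = (4.983×10⁻²⁷)(2.990×10⁵)/((3.204×10⁻¹⁹)(3.42×10⁻³)) ≈ 1.36 T.

B ≈ 1.36 T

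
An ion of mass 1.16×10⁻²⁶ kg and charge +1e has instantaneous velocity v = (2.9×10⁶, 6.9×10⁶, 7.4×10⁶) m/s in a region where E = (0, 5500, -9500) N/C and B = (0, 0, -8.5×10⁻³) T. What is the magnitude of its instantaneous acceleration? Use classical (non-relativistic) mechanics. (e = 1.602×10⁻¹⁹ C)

|a| ≈ 9.20×10¹¹ m/s²

v×B = (-5.87×10⁴, 2.46×10⁴, 0) N/C.
E + v×B = (-5.87×10⁴, 3.02×10⁴, -9500) N/C.
F = q(E + v×B) = (1.602×10⁻¹⁹ C)·(-5.87×10⁴, 3.02×10⁴, -9500) = (-9.40×10⁻¹⁵, 4.83×10⁻¹⁵, -1.52×10⁻¹⁵) N.
|a| = |F|/m = 1.067×10⁻¹⁴/1.16×10⁻²⁶ ≈ 9.20×10¹¹ m/s².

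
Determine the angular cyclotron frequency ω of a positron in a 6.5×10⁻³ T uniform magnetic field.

ω = |q|B/m.
ω = (1.602×10⁻¹⁹)(6.5×10⁻³)/9.109×10⁻³¹ ≈ 1.1×10⁹ rad/s.

ω ≈ 1.1×10⁹ rad/s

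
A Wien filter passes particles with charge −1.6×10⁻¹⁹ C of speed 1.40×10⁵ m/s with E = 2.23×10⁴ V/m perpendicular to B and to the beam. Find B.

Balance of forces in the selector: qE = qvB ⇒ B = E/v.
B = 2.23×10⁴/1.40×10⁵ = 0.159 T.

B = 0.159 T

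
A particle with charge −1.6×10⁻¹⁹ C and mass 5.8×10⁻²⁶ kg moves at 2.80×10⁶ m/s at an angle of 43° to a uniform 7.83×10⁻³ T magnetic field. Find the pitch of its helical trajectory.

v∥ = v cosθ = 2.80×10⁶·cos43° ≈ 2.048×10⁶ m/s.
T = 2πm/(|q|B) = 2π(5.8×10⁻²⁶)/((1.6×10⁻¹⁹)(7.83×10⁻³)) ≈ 2.909×10⁻⁴ s.
pitch = v∥ T = (2.048×10⁶)(2.909×10⁻⁴) ≈ 596 m.

p ≈ 596 m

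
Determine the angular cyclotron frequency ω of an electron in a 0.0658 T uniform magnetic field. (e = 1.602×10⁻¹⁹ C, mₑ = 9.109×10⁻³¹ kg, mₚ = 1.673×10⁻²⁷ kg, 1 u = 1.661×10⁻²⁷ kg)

ω = |q|B/m.
ω = (1.602×10⁻¹⁹)(0.0658)/9.109×10⁻³¹ ≈ 1.16×10¹⁰ rad/s.

ω ≈ 1.16×10¹⁰ rad/s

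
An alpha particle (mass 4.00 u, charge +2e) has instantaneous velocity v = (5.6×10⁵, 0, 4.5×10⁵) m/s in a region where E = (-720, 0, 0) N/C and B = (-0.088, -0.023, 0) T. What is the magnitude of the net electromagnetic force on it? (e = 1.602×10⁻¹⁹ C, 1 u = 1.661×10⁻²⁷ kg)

|F| ≈ 1.37×10⁻¹⁴ N

v×B = (1.04×10⁴, -3.96×10⁴, -1.29×10⁴) N/C.
E + v×B = (9630, -3.96×10⁴, -1.29×10⁴) N/C.
F = q(E + v×B) = (3.204×10⁻¹⁹ C)·(9630, -3.96×10⁴, -1.29×10⁴) = (3.09×10⁻¹⁵, -1.27×10⁻¹⁴, -4.13×10⁻¹⁵) N.
|F| = 1.37×10⁻¹⁴ N.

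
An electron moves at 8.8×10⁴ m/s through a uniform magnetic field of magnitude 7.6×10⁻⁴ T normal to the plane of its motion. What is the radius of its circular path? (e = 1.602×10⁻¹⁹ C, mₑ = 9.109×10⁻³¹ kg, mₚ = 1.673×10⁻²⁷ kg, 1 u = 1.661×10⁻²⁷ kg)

r ≈ 6.6×10⁻⁴ m

The magnetic force provides the centripetal force: |q|vB = mv²/r.
r = mv/(|q|B) = (9.109×10⁻³¹)(8.8×10⁴)/((1.602×10⁻¹⁹)(7.6×10⁻⁴)) ≈ 6.6×10⁻⁴ m.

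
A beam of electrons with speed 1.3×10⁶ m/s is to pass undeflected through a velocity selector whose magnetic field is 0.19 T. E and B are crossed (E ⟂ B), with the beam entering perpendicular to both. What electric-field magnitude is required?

For straight-line motion qE = qvB, so E = vB.
E = 1.3×10⁶ × 0.19 = 2.5×10⁵ V/m.

E = 2.5×10⁵ V/m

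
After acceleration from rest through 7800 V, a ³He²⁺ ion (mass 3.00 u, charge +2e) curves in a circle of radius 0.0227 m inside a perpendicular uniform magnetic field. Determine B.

v = √(2|q|V/m) = √(2·3.204×10⁻¹⁹·7800/4.983×10⁻²⁷) ≈ 1.002×10⁶ m/s.
B = mv/(|q|r) = (4.983×10⁻²⁷)(1.002×10⁶)/((3.204×10⁻¹⁹)(0.0227)) ≈ 0.686 T.

B ≈ 0.686 T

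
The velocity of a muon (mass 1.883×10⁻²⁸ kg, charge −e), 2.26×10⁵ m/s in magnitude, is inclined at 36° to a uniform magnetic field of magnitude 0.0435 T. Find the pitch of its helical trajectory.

v∥ = v cosθ = 2.26×10⁵·cos36° ≈ 1.828×10⁵ m/s.
T = 2πm/(|q|B) = 2π(1.883×10⁻²⁸)/((1.602×10⁻¹⁹)(0.0435)) ≈ 1.698×10⁻⁷ s.
pitch = v∥ T = (1.828×10⁵)(1.698×10⁻⁷) ≈ 0.0310 m.

p ≈ 0.0310 m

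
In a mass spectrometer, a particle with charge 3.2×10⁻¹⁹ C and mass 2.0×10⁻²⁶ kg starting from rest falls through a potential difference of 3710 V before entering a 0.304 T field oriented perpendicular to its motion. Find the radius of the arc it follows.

r ≈ 0.0708 m

Acceleration: |q|V = ½mv² ⇒ v = √(2|q|V/m) = √(2·3.2×10⁻¹⁹·3710/2.0×10⁻²⁶) ≈ 3.446×10⁵ m/s.
In the field: r = mv/(|q|B) = (2.0×10⁻²⁶)(3.446×10⁵)/((3.2×10⁻¹⁹)(0.304)) ≈ 0.0708 m.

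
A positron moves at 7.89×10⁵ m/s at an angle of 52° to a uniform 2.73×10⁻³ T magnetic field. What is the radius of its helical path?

r ≈ 1.29×10⁻³ m

v⊥ = v sinθ = 7.89×10⁵·sin52° ≈ 6.217×10⁵ m/s.
r = m v⊥/(|q|B) = (9.109×10⁻³¹)(6.217×10⁵)/((1.602×10⁻¹⁹)(2.73×10⁻³)) ≈ 1.29×10⁻³ m.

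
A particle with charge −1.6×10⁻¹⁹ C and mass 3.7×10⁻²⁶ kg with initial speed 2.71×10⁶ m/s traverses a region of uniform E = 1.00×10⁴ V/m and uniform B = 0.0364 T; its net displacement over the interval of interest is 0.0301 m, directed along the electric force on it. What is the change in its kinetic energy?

The magnetic force is always ⟂ v and does no work; only the electric force changes KE.
ΔKE = F_E · d = |q|E d = (1.6×10⁻¹⁹)(1.00×10⁴)(0.0301) ≈ 4.82×10⁻¹⁷ J.

ΔKE ≈ 4.82×10⁻¹⁷ J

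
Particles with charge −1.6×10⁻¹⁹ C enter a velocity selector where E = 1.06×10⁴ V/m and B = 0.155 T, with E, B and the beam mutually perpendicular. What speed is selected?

v = 6.84×10⁴ m/s

Zero net Lorentz force requires |qE| = |q v×B|, i.e. E = vB.
v = E/B = 1.06×10⁴/0.155 = 6.84×10⁴ m/s.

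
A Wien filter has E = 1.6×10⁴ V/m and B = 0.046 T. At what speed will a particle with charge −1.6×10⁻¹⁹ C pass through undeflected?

For undeflected motion the electric and magnetic forces balance: qE = qvB.
v = E/B = 1.6×10⁴/0.046 = 3.5×10⁵ m/s.

v = 3.5×10⁵ m/s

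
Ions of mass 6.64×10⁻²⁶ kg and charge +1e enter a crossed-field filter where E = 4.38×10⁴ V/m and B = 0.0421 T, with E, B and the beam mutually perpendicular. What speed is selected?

Straight-line motion ⇒ electric and magnetic forces cancel, so E = vB.
v = E/B = 4.38×10⁴/0.0421 = 1.04×10⁶ m/s.

v = 1.04×10⁶ m/s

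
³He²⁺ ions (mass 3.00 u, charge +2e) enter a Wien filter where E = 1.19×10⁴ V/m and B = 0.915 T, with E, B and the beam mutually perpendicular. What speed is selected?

Zero net Lorentz force requires |qE| = |q v×B|, i.e. E = vB.
v = E/B = 1.19×10⁴/0.915 = 1.30×10⁴ m/s.
The result is independent of the particle's charge and mass.

v = 1.30×10⁴ m/s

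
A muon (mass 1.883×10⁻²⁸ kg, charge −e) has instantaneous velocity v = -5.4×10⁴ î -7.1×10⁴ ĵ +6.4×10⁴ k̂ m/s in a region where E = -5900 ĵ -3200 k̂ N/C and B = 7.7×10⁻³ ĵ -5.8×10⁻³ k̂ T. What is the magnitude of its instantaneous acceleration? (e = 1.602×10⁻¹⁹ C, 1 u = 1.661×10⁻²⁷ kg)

v×B = (-81.0, -313, -416) N/C.
E + v×B = (-81.0, -6210, -3620) N/C.
F = q(E + v×B) = (−1.602×10⁻¹⁹ C)·(-81.0, -6210, -3620) = (1.30×10⁻¹⁷, 9.95×10⁻¹⁶, 5.79×10⁻¹⁶) N.
|a| = |F|/m = 1.152×10⁻¹⁵/1.883×10⁻²⁸ ≈ 6.12×10¹² m/s².

|a| ≈ 6.12×10¹² m/s²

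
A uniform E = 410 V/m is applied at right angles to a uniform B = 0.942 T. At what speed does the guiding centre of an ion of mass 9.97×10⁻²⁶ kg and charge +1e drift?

v_d ≈ 435 m/s

The E×B drift speed is v_d = E/B.
v_d = 410/0.942 = 435 m/s.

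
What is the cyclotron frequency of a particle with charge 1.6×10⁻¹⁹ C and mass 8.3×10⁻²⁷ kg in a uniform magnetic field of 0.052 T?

f ≈ 1.6×10⁵ Hz

f = |q|B/(2πm).
f = (1.6×10⁻¹⁹)(0.052)/(2π·8.3×10⁻²⁷) ≈ 1.6×10⁵ Hz.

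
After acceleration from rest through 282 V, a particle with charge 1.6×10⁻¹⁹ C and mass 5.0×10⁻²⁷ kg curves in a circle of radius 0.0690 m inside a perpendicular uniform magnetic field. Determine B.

B ≈ 0.0608 T

v = √(2|q|V/m) = √(2·1.6×10⁻¹⁹·282/5.0×10⁻²⁷) ≈ 1.343×10⁵ m/s.
B = mv/(|q|r) = (5.0×10⁻²⁷)(1.343×10⁵)/((1.6×10⁻¹⁹)(0.0690)) ≈ 0.0608 T.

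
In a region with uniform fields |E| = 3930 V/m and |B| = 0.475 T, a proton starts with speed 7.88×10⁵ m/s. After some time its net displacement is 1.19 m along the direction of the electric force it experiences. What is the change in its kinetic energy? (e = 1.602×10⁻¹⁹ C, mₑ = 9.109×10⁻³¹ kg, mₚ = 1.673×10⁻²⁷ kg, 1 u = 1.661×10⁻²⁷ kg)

The magnetic force is always ⟂ v and does no work; only the electric force changes KE.
ΔKE = F_E · d = |q|E d = (1.602×10⁻¹⁹)(3930)(1.19) ≈ 7.49×10⁻¹⁶ J.

ΔKE ≈ 7.49×10⁻¹⁶ J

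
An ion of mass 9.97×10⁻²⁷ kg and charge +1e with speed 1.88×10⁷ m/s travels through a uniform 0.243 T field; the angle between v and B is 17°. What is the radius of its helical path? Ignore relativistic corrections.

r ≈ 1.41 m

v⊥ = v sinθ = 1.88×10⁷·sin17° ≈ 5.497×10⁶ m/s.
r = m v⊥/(|q|B) = (9.97×10⁻²⁷)(5.497×10⁶)/((1.602×10⁻¹⁹)(0.243)) ≈ 1.41 m.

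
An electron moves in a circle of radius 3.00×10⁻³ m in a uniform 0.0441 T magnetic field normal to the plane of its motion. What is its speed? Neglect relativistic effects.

From |q|vB = mv²/r, v = |q|Br/m.
v = (1.602×10⁻¹⁹)(0.0441)(3.00×10⁻³)/9.109×10⁻³¹ ≈ 2.33×10⁷ m/s.

v ≈ 2.33×10⁷ m/s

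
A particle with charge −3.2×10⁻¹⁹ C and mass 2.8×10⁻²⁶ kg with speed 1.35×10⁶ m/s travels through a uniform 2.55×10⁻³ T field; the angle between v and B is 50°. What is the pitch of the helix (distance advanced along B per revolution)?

p ≈ 187 m

v∥ = v cosθ = 1.35×10⁶·cos50° ≈ 8.678×10⁵ m/s.
T = 2πm/(|q|B) = 2π(2.8×10⁻²⁶)/((3.2×10⁻¹⁹)(2.55×10⁻³)) ≈ 2.156×10⁻⁴ s.
pitch = v∥ T = (8.678×10⁵)(2.156×10⁻⁴) ≈ 187 m.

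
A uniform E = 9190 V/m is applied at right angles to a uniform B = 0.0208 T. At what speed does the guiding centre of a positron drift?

v_d ≈ 4.42×10⁵ m/s

In crossed fields the guiding centre drifts at v_d = |E×B|/B² = E/B, independent of charge and mass.
v_d = 9190/0.0208 = 4.42×10⁵ m/s.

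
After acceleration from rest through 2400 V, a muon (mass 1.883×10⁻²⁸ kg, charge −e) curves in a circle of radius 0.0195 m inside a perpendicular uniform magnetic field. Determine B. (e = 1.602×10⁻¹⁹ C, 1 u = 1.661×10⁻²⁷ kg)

B ≈ 0.122 T

v = √(2|q|V/m) = √(2·1.602×10⁻¹⁹·2400/1.883×10⁻²⁸) ≈ 2.021×10⁶ m/s.
B = mv/(|q|r) = (1.883×10⁻²⁸)(2.021×10⁶)/((1.602×10⁻¹⁹)(0.0195)) ≈ 0.122 T.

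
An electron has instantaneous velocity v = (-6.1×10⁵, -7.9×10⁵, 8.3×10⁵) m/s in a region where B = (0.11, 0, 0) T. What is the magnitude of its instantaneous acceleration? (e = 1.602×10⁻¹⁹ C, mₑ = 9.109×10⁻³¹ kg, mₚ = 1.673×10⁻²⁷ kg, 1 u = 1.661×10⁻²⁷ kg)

|a| ≈ 2.22×10¹⁶ m/s²

v×B = (0, 9.13×10⁴, 8.69×10⁴) N/C.
F = q v×B = (−1.602×10⁻¹⁹ C)·(0, 9.13×10⁴, 8.69×10⁴) = (0, -1.46×10⁻¹⁴, -1.39×10⁻¹⁴) N.
|a| = |F|/m = 2.019×10⁻¹⁴/9.109×10⁻³¹ ≈ 2.22×10¹⁶ m/s².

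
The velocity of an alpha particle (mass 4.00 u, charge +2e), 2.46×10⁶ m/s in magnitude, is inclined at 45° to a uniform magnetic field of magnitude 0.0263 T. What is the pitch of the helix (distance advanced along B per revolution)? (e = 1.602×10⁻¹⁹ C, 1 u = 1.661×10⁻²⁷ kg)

p ≈ 8.62 m

v∥ = v cosθ = 2.46×10⁶·cos45° ≈ 1.739×10⁶ m/s.
T = 2πm/(|q|B) = 2π(6.644×10⁻²⁷)/((3.204×10⁻¹⁹)(0.0263)) ≈ 4.954×10⁻⁶ s.
pitch = v∥ T = (1.739×10⁶)(4.954×10⁻⁶) ≈ 8.62 m.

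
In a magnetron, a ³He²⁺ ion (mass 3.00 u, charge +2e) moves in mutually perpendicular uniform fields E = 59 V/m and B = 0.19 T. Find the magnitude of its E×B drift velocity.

v_d ≈ 310 m/s

In crossed fields the guiding centre drifts at v_d = |E×B|/B² = E/B, independent of charge and mass.
v_d = 59/0.19 = 310 m/s.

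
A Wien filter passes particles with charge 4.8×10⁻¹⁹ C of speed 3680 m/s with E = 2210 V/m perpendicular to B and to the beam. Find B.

Balance of forces in the selector: qE = qvB ⇒ B = E/v.
B = 2210/3680 = 0.601 T.

B = 0.601 T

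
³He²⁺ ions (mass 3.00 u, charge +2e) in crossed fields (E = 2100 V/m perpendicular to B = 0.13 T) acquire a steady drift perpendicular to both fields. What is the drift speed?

v_d ≈ 1.6×10⁴ m/s

In crossed fields the guiding centre drifts at v_d = |E×B|/B² = E/B, independent of charge and mass.
v_d = 2100/0.13 = 1.6×10⁴ m/s.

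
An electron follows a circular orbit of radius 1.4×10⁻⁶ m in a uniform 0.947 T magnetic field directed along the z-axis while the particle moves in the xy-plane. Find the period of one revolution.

The cyclotron period depends only on m, q, B: T = 2πm/(|q|B).
T = 2π(9.109×10⁻³¹)/((1.602×10⁻¹⁹)(0.947)) ≈ 3.77×10⁻¹¹ s.

T ≈ 3.77×10⁻¹¹ s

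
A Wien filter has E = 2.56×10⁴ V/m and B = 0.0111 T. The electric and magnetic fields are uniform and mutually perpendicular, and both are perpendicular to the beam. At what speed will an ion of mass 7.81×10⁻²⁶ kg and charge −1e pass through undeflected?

v = 2.31×10⁶ m/s

For undeflected motion the electric and magnetic forces balance: qE = qvB.
v = E/B = 2.56×10⁴/0.0111 = 2.31×10⁶ m/s.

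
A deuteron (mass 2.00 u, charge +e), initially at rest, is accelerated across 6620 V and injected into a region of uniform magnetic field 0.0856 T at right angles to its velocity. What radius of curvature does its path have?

Acceleration: |q|V = ½mv² ⇒ v = √(2|q|V/m) = √(2·1.602×10⁻¹⁹·6620/3.322×10⁻²⁷) ≈ 7.991×10⁵ m/s.
In the field: r = mv/(|q|B) = (3.322×10⁻²⁷)(7.991×10⁵)/((1.602×10⁻¹⁹)(0.0856)) ≈ 0.194 m.

r ≈ 0.194 m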